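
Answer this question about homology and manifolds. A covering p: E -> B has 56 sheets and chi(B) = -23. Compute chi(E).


For a finite covering: chi(E) = (number of sheets) * chi(B).
chi(E) = 56 * (-23) = -1288

-1288


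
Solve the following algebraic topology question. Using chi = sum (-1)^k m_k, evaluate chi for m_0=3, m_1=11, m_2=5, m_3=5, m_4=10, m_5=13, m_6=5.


Morse theory: chi(M) = sum_k (-1)^k m_k where m_k = #(index-k critical points).
= (3) + (-11) + (5) + (-5) + (10) + (-13) + (5) = -6

-6


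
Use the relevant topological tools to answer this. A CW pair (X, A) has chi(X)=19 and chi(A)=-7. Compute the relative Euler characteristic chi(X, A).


Relative Euler characteristic: chi(X, A) = chi(X) - chi(A).
= 19 - (-7) = 26

26


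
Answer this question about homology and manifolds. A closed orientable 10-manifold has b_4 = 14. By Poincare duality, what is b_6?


Poincare duality for closed orientable n-manifolds: b_k = b_{n-k}.
Here n = 10, so b_6 = b_4 = 14

14


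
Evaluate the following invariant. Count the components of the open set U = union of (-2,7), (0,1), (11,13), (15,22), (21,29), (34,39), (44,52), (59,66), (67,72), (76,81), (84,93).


Sort and merge overlapping open intervals.
Merged: (-2,7), (11,13), (15,29), (34,39), (44,52), (59,66), (67,72), (76,81), (84,93).
Number of components = 9

9


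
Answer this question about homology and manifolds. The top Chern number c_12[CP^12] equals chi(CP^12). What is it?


For any closed oriented manifold, <e(TM),[M]> = chi(M).
chi(CP^12) = 12+1 = 13

13


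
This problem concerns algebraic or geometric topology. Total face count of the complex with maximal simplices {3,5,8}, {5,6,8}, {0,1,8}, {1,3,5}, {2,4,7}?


Each maximal simplex on m vertices has 2^m - 1 nonempty faces.
Take the union (dedupe shared faces).
Total distinct faces = 27

27


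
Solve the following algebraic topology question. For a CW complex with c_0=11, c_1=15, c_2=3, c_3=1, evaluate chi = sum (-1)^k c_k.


chi = sum_k (-1)^k c_k.
= (-1)^0*11 + (-1)^1*15 + (-1)^2*3 + (-1)^3*1
= (11) + (-15) + (3) + (-1)
= -2

-2


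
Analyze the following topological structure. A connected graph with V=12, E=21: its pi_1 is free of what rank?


For a connected graph: rank(pi_1) = b_1 = E - V + 1 = 1 - chi.
chi = V - E = 12 - 21 = -9.
rank = 1 - (-9) = 21 - 12 + 1 = 10

10


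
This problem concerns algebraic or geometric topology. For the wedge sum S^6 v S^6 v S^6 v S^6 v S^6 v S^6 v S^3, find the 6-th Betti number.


For a wedge of spheres, H_k (k>0) is free on one generator per sphere of dimension k.
Spheres of dimension 6: count = 6.
b_6 = 6

6


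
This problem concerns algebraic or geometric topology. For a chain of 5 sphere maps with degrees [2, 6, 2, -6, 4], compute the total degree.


Degree is multiplicative: deg(composition) = product of degrees.
= (2) * (6) * (2) * (-6) * (4) = -576

-576


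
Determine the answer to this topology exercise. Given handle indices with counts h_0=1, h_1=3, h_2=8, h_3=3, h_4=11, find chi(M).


Handles of index k contribute (-1)^k to chi (same as CW cells).
chi = (1) + (-3) + (8) + (-3) + (11) = 14

14


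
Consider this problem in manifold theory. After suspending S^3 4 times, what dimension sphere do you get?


Each suspension raises dimension by 1: Sigma S^n = S^{n+1}.
Sigma^4 S^3 = S^{3+4} = S^7

7


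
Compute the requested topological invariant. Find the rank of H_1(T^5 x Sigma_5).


pi_1(A x B) = pi_1(A) x pi_1(B); rank of abelianization = b_1.
b_1(T^5) = 5, b_1(Sigma_5) = 2*5 = 10.
b_1(product) = 5 + 10 = 15

15


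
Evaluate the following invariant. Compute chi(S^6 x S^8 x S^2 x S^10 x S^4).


chi is multiplicative: chi(X x Y) = chi(X) chi(Y).
Each even-dim sphere has chi = 2. There are 5 factors.
chi = 2^5 = 32

32


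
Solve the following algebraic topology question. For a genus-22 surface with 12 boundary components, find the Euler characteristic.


For a compact orientable surface with genus g and b boundary components: chi = 2 - 2g - b.
chi = 2 - 2*22 - 12 = 2 - 44 - 12 = -54

-54


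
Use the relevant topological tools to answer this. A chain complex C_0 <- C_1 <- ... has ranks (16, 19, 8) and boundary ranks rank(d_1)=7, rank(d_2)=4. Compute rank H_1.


rank H_k = rank(ker d_k) - rank(im d_{k+1}).
rank(ker d_1) = rank(C_1) - rank(d_1) = 19 - 7 = 12.
rank(im d_{1+1}) = 4.
rank H_1 = 12 - 4 = 8

8


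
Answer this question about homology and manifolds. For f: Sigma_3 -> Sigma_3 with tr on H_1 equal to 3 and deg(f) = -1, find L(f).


L(f) = tr(f_0*) - tr(f_1*) + tr(f_2*).
= 1 - (3) + (-1)
= -3

-3


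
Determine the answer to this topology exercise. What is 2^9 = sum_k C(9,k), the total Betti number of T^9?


b_k(T^9) = C(9,k), so the sum over k is sum_k C(9,k) = 2^9.
Total = 2^9 = 512

512


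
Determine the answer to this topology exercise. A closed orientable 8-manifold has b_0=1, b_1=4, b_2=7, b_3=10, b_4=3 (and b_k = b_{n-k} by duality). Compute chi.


By Poincare duality b_k = b_{8-k}, so full Betti numbers: b_0=1, b_1=4, b_2=7, b_3=10, b_4=3, b_5=10, b_6=7, b_7=4, b_8=1.
chi = sum (-1)^k b_k = -9

-9


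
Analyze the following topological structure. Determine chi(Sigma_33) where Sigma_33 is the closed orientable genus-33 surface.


For a closed orientable surface of genus g: chi = 2 - 2g.
Here g = 33.
chi = 2 - 2*33 = 2 - 66 = -64

-64


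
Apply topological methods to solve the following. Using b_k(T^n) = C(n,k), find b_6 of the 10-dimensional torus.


By the Kunneth formula, b_k(T^n) = C(n,k).
b_6(T^10) = C(10,6).
C(10,6) = 10!/(6!*4!) = 210

210


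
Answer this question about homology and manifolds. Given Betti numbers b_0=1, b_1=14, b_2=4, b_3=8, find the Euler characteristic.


chi = sum_k (-1)^k b_k.
= (1) + (-14) + (4) + (-8)
= -17

-17


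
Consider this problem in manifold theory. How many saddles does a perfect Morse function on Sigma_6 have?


A perfect Morse function has m_k = b_k.
For Sigma_6: b_0=1, b_1=2g=12, b_2=1.
Saddles m_1 = 2g = 12

12


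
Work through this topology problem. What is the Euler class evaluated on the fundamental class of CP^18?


For any closed oriented manifold, <e(TM),[M]> = chi(M).
chi(CP^18) = 18+1 = 19

19


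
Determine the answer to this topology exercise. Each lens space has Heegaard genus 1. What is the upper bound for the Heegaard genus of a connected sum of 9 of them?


Heegaard genus satisfies g(A#B) <= g(A) + g(B).
Each lens space has g = 1.
Upper bound: 9 * 1 = 9

9


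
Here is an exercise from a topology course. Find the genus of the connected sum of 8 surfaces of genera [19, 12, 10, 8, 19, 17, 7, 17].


Genus is additive under connected sum of orientable surfaces.
g = 19 + 12 + 10 + 8 + 19 + 17 + 7 + 17 = 109

109


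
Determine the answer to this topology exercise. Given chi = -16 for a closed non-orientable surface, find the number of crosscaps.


chi = 2 - k for closed non-orientable surfaces with k crosscaps.
-16 = 2 - k
k = 2 - (-16) = 18

18


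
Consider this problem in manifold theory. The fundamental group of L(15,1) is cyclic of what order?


pi_1(L(p,q)) = Z/pZ for any q coprime to p.
|pi_1(L(15,1))| = 15

15


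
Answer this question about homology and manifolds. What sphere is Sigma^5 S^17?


Each suspension raises dimension by 1: Sigma S^n = S^{n+1}.
Sigma^5 S^17 = S^{17+5} = S^22

22


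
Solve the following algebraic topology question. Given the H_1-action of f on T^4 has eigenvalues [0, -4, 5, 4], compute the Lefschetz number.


For a torus self-map: L(f) = det(I - A) where A acts on H_1.
L(f) = (1-0) * (1--4) * (1-5) * (1-4) = 1 * 5 * -4 * -3 = 60

60


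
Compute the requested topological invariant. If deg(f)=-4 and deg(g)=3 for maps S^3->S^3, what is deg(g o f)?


Degree is multiplicative under composition: deg(g o f) = deg(g) * deg(f).
= 3 * -4 = -12

-12


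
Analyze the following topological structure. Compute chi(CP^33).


CP^33 has one cell in each even dimension 0, 2, ..., 2*33 (33+1 cells total).
All cells are even-dimensional, so chi = number of cells.
chi = 33 + 1 = 34

34


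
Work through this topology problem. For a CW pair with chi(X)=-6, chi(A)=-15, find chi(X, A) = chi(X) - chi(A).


Relative Euler characteristic: chi(X, A) = chi(X) - chi(A).
= -6 - (-15) = 9

9


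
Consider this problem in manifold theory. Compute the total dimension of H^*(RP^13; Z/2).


H^k(RP^13; Z/2) = Z/2 for each 0 <= k <= 13.
Total dimension = 13 + 1 = 14

14


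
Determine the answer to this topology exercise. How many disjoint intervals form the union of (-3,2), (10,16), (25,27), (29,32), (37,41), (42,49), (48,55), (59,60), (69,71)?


Sort and merge overlapping open intervals.
Merged: (-3,2), (10,16), (25,27), (29,32), (37,41), (42,55), (59,60), (69,71).
Number of components = 8

8


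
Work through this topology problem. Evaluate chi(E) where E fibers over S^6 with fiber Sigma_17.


chi(S^6) = 2 (n even), chi(Sigma_17) = 2 - 2*17 = -32.
chi(E) = 2 * (-32) = -64

-64


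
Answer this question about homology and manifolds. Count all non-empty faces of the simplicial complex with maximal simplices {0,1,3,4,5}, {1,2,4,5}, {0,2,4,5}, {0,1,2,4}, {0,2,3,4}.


Each maximal simplex on m vertices has 2^m - 1 nonempty faces.
Take the union (dedupe shared faces).
Total distinct faces = 49

49


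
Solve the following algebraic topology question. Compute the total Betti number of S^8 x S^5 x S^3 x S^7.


Total Betti number is multiplicative under products.
Each S^d (d>=1) has total Betti number 2.
There are 4 sphere factors.
Total = 2^4 = 16

16


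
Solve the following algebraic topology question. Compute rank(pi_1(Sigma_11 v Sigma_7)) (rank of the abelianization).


For a wedge: H_1(A v B) = H_1(A) + H_1(B).
b_1(Sigma_11) = 22, b_1(Sigma_7) = 14.
b_1 = 22 + 14 = 36

36


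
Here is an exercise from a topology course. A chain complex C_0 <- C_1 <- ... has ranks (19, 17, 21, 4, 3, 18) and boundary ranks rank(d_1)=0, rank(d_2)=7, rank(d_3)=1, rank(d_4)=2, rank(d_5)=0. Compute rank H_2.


rank H_k = rank(ker d_k) - rank(im d_{k+1}).
rank(ker d_2) = rank(C_2) - rank(d_2) = 21 - 7 = 14.
rank(im d_{2+1}) = 1.
rank H_2 = 14 - 1 = 13

13


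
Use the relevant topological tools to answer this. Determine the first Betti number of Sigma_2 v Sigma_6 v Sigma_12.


For a wedge X v Y: reduced H_k(X v Y) = H_k(X) + H_k(Y).
Each Sigma_g contributes b_1 = 2g.
b_1 = 4 + 12 + 24 = 40

40


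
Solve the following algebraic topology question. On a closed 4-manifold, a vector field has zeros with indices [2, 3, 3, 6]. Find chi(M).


Poincare-Hopf: chi(M) = sum of indices of zeros.
chi = (2) + (3) + (3) + (6) = 14

14


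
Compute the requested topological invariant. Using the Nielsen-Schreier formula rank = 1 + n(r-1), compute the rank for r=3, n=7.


Nielsen-Schreier: an index-n subgroup of F_r is free of rank 1 + n(r-1).
Equivalently: chi(cover) = n*chi(base); chi(vee_r S^1) = 1 - 3 = -2.
chi(E) = 7*(-2) = -14; rank = 1 - chi(E) = 1 - (-14) = 15.
rank = 1 + 7*(3-1) = 1 + 14 = 15

15


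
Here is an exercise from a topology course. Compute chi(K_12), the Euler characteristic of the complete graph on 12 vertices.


K_12: V = 12, E = C(12,2) = 66.
chi = V - E = 12 - 66 = -54

-54


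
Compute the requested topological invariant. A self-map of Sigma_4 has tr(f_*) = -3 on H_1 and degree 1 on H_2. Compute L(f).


L(f) = tr(f_0*) - tr(f_1*) + tr(f_2*).
= 1 - (-3) + (1)
= 5

5


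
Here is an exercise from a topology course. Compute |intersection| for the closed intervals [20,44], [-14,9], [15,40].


Intersection = [max(a_i), min(b_i)] = [20, 9].
Since 20 > 9, the intersection is empty.
Length = 0

0


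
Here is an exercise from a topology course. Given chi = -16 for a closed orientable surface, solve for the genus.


chi = 2 - 2g for closed orientable surfaces.
-16 = 2 - 2g
2g = 2 - (-16) = 18
g = 9

9


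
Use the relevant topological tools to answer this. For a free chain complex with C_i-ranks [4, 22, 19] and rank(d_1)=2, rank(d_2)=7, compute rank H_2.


rank H_k = rank(ker d_k) - rank(im d_{k+1}).
rank(ker d_2) = rank(C_2) - rank(d_2) = 19 - 7 = 12.
rank(im d_{2+1}) = 0.
rank H_2 = 12 - 0 = 12

12


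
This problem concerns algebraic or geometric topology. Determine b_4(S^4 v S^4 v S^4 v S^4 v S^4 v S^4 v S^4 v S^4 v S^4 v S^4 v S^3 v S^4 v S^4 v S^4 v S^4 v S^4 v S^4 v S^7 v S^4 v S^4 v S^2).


For a wedge of spheres, H_k (k>0) is free on one generator per sphere of dimension k.
Spheres of dimension 4: count = 18.
b_4 = 18

18


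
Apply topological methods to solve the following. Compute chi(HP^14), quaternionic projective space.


HP^14 has one cell in each dimension 0, 4, ..., 4*14 (14+1 cells, all even-dim).
chi = 14 + 1 = 15

15


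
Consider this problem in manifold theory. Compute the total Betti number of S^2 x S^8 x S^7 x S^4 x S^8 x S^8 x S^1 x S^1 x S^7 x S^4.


Total Betti number is multiplicative under products.
Each S^d (d>=1) has total Betti number 2.
There are 10 sphere factors.
Total = 2^10 = 1024

1024


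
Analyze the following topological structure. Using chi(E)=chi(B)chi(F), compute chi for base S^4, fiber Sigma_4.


chi(S^4) = 2 (n even), chi(Sigma_4) = 2 - 2*4 = -6.
chi(E) = 2 * (-6) = -12

-12


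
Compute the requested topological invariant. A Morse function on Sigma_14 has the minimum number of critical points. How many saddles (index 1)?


A perfect Morse function has m_k = b_k.
For Sigma_14: b_0=1, b_1=2g=28, b_2=1.
Saddles m_1 = 2g = 28

28


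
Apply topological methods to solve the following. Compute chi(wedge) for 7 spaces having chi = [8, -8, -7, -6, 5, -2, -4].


chi(A v B) = chi(A) + chi(B) - 1 (one point identified).
For 7 spaces: chi = (sum chi_i) - (7 - 1).
sum = -14; chi = -14 - 6 = -20

-20


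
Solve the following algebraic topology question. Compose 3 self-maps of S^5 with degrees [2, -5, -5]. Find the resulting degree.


Degree is multiplicative: deg(composition) = product of degrees.
= (2) * (-5) * (-5) = 50

50


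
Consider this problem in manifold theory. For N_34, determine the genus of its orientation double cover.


chi(N_34) = 2 - 34 = -32.
Double cover: chi(Sigma_g) = 2 * chi(N_34) = 2*(-32) = -64.
2 - 2g = -64, so g = (2 - (-64))/2 = 66/2 = 33

33


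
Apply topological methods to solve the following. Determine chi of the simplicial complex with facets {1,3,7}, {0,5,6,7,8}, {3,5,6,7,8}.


Enumerate all faces; f-vector: f_0=7, f_1=16, f_2=17, f_3=9, f_4=2.
chi = sum (-1)^k f_k = 1

1


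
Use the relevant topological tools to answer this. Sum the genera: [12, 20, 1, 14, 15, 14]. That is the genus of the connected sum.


Genus is additive under connected sum of orientable surfaces.
g = 12 + 20 + 1 + 14 + 15 + 14 = 76

76


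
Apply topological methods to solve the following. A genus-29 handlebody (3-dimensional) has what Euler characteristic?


A genus-g handlebody deformation retracts to a wedge of g circles.
chi(vee_g S^1) = 1 - g.
chi(H_29) = 1 - 29 = -28

-28


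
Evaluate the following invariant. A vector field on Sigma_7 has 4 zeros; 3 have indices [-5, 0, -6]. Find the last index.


Poincare-Hopf: sum of indices = chi(M).
chi(Sigma_7) = 2 - 2*7 = -12.
Sum of known indices = -11.
x = chi - (sum known) = -12 - (-11) = -1

-1


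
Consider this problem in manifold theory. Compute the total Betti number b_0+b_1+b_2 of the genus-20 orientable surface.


For Sigma_20: b_0 = 1, b_1 = 2g = 40, b_2 = 1.
Total = 1 + 40 + 1 = 42

42


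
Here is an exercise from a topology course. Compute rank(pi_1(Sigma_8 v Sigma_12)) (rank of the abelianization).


For a wedge: H_1(A v B) = H_1(A) + H_1(B).
b_1(Sigma_8) = 16, b_1(Sigma_12) = 24.
b_1 = 16 + 24 = 40

40


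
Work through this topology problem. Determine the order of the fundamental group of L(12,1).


pi_1(L(p,q)) = Z/pZ for any q coprime to p.
|pi_1(L(12,1))| = 12

12


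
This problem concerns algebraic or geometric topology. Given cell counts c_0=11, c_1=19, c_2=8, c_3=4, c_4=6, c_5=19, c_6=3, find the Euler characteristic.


chi = sum_k (-1)^k c_k.
= (-1)^0*11 + (-1)^1*19 + (-1)^2*8 + (-1)^3*4 + (-1)^4*6 + (-1)^5*19 + (-1)^6*3
= (11) + (-19) + (8) + (-4) + (6) + (-19) + (3)
= -14

-14


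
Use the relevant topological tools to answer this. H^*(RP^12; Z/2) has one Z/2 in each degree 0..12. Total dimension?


H^k(RP^12; Z/2) = Z/2 for each 0 <= k <= 12.
Total dimension = 12 + 1 = 13

13


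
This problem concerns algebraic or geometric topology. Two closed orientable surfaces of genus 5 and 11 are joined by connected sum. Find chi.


chi(Sigma_5) = 2 - 2*5 = -8
chi(Sigma_11) = 2 - 2*11 = -20
For surfaces: chi(A#B) = chi(A) + chi(B) - 2.
chi = -8 + -20 - 2 = -30

-30


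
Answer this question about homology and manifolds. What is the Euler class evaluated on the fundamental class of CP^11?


For any closed oriented manifold, <e(TM),[M]> = chi(M).
chi(CP^11) = 11+1 = 12

12


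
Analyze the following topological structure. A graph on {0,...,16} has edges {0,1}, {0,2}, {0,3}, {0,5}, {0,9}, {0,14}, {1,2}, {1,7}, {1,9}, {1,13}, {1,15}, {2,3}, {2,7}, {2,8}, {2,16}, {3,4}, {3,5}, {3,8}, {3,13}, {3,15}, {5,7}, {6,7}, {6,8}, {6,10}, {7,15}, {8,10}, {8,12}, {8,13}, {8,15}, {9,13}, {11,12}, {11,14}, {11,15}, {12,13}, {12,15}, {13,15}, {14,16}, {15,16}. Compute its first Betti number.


b_1 = E - V + (number of components).
E = 38, V = 17, components = 1.
b_1 = 38 - 17 + 1 = 22

22


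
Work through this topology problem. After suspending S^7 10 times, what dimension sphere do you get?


Each suspension raises dimension by 1: Sigma S^n = S^{n+1}.
Sigma^10 S^7 = S^{7+10} = S^17

17


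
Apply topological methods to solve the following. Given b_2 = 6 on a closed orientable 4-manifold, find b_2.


Poincare duality for closed orientable n-manifolds: b_k = b_{n-k}.
Here n = 4, so b_2 = b_2 = 6

6


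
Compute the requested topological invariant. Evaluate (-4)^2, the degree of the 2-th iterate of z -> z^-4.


deg(f) = -4. Degree is multiplicative: deg(f^2) = (deg f)^2.
deg(f^2) = (-4)^2 = 16

16


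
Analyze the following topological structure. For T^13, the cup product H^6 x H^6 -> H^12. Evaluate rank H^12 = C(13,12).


Cup product: H^p x H^q -> H^{p+q}; here p+q = 6+6 = 12.
rank H^k(T^n) = C(n,k).
C(13,12) = 13

13


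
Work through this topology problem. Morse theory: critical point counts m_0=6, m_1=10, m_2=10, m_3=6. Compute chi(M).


Morse theory: chi(M) = sum_k (-1)^k m_k where m_k = #(index-k critical points).
= (6) + (-10) + (10) + (-6) = 0

0


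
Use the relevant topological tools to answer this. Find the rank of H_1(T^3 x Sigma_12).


pi_1(A x B) = pi_1(A) x pi_1(B); rank of abelianization = b_1.
b_1(T^3) = 3, b_1(Sigma_12) = 2*12 = 24.
b_1(product) = 3 + 24 = 27

27


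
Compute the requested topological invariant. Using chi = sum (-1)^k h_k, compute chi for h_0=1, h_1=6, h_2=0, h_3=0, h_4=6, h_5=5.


Handles of index k contribute (-1)^k to chi (same as CW cells).
chi = (1) + (-6) + (0) + (0) + (6) + (-5) = -4

-4


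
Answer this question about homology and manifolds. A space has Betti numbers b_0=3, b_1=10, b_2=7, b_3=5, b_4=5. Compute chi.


chi = sum_k (-1)^k b_k.
= (3) + (-10) + (7) + (-5) + (5)
= 0

0


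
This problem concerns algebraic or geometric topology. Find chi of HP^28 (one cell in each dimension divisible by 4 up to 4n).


HP^28 has one cell in each dimension 0, 4, ..., 4*28 (28+1 cells, all even-dim).
chi = 28 + 1 = 29

29


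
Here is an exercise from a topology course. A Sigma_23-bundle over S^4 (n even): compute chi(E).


chi(S^4) = 2 (n even), chi(Sigma_23) = 2 - 2*23 = -44.
chi(E) = 2 * (-44) = -88

-88


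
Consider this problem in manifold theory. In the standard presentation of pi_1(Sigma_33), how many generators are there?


Standard presentation: pi_1(Sigma_g) = <a_1,b_1,...,a_g,b_g | [a_1,b_1]...[a_g,b_g] = 1>.
Number of generators = 2g = 2*33 = 66

66


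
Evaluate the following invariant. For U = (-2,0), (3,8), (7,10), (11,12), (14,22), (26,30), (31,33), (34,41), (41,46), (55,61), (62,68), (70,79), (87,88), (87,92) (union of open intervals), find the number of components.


Sort and merge overlapping open intervals.
Merged: (-2,0), (3,10), (11,12), (14,22), (26,30), (31,33), (34,41), (41,46), (55,61), (62,68), (70,79), (87,92).
Number of components = 12

12


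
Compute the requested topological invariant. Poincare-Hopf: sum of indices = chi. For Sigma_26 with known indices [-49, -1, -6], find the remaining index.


Poincare-Hopf: sum of indices = chi(M).
chi(Sigma_26) = 2 - 2*26 = -50.
Sum of known indices = -56.
x = chi - (sum known) = -50 - (-56) = 6

6


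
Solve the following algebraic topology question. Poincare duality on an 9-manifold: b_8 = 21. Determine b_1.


Poincare duality for closed orientable n-manifolds: b_k = b_{n-k}.
Here n = 9, so b_1 = b_8 = 21

21


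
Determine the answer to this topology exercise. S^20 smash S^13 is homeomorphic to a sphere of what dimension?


S^m ^ S^n = S^{m+n}.
k = 20 + 13 = 33

33


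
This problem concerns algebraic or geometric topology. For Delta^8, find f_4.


Delta^8 has 8+1 vertices. A 4-face is a choice of 4+1 vertices.
f_4 = C(8+1, 4+1) = C(9,5) = 126

126


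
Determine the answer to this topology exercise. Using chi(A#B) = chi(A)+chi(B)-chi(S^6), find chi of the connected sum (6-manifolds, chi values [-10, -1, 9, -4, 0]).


For n-manifolds: chi(A#B) = chi(A) + chi(B) - chi(S^6).
chi(S^6) = 1 + (-1)^6 = 2.
chi(#) = (sum chi_i) - (5-1)*chi(S^6) = -6 - 4*2 = -14

-14


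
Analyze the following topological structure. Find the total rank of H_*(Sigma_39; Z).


For Sigma_39: b_0 = 1, b_1 = 2g = 78, b_2 = 1.
Total = 1 + 78 + 1 = 80

80


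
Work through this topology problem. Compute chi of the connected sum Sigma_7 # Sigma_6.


chi(Sigma_7) = 2 - 2*7 = -12
chi(Sigma_6) = 2 - 2*6 = -10
For surfaces: chi(A#B) = chi(A) + chi(B) - 2.
chi = -12 + -10 - 2 = -24

-24


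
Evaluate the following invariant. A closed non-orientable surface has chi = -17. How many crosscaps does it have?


chi = 2 - k for closed non-orientable surfaces with k crosscaps.
-17 = 2 - k
k = 2 - (-17) = 19

19


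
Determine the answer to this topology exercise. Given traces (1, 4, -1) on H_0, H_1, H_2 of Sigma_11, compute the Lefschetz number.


L(f) = tr(f_0*) - tr(f_1*) + tr(f_2*).
= 1 - (4) + (-1)
= -4

-4


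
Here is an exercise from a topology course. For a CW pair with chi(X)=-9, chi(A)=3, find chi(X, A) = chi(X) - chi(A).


Relative Euler characteristic: chi(X, A) = chi(X) - chi(A).
= -9 - (3) = -12

-12


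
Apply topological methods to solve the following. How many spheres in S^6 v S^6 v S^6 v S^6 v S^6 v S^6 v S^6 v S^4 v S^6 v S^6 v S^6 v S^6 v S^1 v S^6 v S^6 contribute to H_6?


For a wedge of spheres, H_k (k>0) is free on one generator per sphere of dimension k.
Spheres of dimension 6: count = 13.
b_6 = 13

13


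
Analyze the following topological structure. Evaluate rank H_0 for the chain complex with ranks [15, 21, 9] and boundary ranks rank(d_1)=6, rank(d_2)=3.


rank H_k = rank(ker d_k) - rank(im d_{k+1}).
rank(ker d_0) = rank(C_0) - rank(d_0) = 15 - 0 = 15.
rank(im d_{0+1}) = 6.
rank H_0 = 15 - 6 = 9

9


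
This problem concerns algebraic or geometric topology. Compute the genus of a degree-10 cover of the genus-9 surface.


For an n-sheeted cover: chi(E) = n * chi(B).
chi(Sigma_9) = 2 - 2*9 = -16.
chi(E) = 10 * (-16) = -160.
genus(E) = (2 - chi(E))/2 = (2 - (-160))/2 = 162/2 = 81

81


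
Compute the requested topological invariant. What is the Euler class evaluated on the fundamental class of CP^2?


For any closed oriented manifold, <e(TM),[M]> = chi(M).
chi(CP^2) = 2+1 = 3

3


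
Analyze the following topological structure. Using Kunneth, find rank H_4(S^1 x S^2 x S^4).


Each S^d has Poincare polynomial 1 + t^d.
The product S^1 x S^2 x S^4 has Poincare polynomial prod(1+t^d_i).
Expanding: b_0=1, b_1=1, b_2=1, b_3=1, b_4=1, b_5=1, b_6=1, b_7=1.
b_4 = 1

1


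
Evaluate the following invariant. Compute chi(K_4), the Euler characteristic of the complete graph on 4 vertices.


K_4: V = 4, E = C(4,2) = 6.
chi = V - E = 4 - 6 = -2

-2


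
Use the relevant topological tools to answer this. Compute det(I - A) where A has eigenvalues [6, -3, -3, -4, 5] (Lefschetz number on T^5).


For a torus self-map: L(f) = det(I - A) where A acts on H_1.
L(f) = (1-6) * (1--3) * (1--3) * (1--4) * (1-5) = -5 * 4 * 4 * 5 * -4 = 1600

1600


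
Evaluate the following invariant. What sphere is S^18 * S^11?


Join of spheres: S^m * S^n = S^{m+n+1}.
dim = 18 + 11 + 1 = 30

30


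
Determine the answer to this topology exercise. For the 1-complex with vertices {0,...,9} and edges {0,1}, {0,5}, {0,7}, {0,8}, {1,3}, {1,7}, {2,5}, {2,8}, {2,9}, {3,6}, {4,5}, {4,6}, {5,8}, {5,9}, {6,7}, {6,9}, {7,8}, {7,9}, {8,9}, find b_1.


b_1 = E - V + (number of components).
E = 19, V = 10, components = 1.
b_1 = 19 - 10 + 1 = 10

10


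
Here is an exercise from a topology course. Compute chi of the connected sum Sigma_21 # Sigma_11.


chi(Sigma_21) = 2 - 2*21 = -40
chi(Sigma_11) = 2 - 2*11 = -20
For surfaces: chi(A#B) = chi(A) + chi(B) - 2.
chi = -40 + -20 - 2 = -62

-62


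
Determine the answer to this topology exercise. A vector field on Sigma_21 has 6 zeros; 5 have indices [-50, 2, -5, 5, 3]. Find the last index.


Poincare-Hopf: sum of indices = chi(M).
chi(Sigma_21) = 2 - 2*21 = -40.
Sum of known indices = -45.
x = chi - (sum known) = -40 - (-45) = 5

5


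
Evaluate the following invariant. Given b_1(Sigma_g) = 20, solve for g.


For a closed orientable surface: b_1 = 2g.
20 = 2g
g = 20 / 2 = 10

10


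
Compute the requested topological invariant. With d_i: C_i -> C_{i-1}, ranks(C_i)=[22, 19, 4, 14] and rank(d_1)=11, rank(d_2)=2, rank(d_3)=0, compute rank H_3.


rank H_k = rank(ker d_k) - rank(im d_{k+1}).
rank(ker d_3) = rank(C_3) - rank(d_3) = 14 - 0 = 14.
rank(im d_{3+1}) = 0.
rank H_3 = 14 - 0 = 14

14


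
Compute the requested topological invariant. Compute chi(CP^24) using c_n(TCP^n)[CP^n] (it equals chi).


For any closed oriented manifold, <e(TM),[M]> = chi(M).
chi(CP^24) = 24+1 = 25

25


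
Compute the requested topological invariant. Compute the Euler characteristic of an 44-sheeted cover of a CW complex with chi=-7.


For a finite covering: chi(E) = (number of sheets) * chi(B).
chi(E) = 44 * (-7) = -308

-308


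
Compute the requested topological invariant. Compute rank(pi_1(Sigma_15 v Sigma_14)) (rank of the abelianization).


For a wedge: H_1(A v B) = H_1(A) + H_1(B).
b_1(Sigma_15) = 30, b_1(Sigma_14) = 28.
b_1 = 30 + 28 = 58

58


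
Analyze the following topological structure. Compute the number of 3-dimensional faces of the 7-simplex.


Delta^7 has 7+1 vertices. A 3-face is a choice of 3+1 vertices.
f_3 = C(7+1, 3+1) = C(8,4) = 70

70


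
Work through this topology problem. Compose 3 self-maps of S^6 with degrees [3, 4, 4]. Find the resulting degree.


Degree is multiplicative: deg(composition) = product of degrees.
= (3) * (4) * (4) = 48

48


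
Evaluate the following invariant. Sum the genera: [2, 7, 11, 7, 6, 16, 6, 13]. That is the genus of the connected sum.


Genus is additive under connected sum of orientable surfaces.
g = 2 + 7 + 11 + 7 + 6 + 16 + 6 + 13 = 68

68


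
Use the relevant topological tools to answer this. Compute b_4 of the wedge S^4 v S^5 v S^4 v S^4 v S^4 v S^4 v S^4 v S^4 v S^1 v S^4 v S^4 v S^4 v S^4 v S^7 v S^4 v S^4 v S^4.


For a wedge of spheres, H_k (k>0) is free on one generator per sphere of dimension k.
Spheres of dimension 4: count = 14.
b_4 = 14

14


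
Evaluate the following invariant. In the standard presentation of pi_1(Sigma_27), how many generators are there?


Standard presentation: pi_1(Sigma_g) = <a_1,b_1,...,a_g,b_g | [a_1,b_1]...[a_g,b_g] = 1>.
Number of generators = 2g = 2*27 = 54

54


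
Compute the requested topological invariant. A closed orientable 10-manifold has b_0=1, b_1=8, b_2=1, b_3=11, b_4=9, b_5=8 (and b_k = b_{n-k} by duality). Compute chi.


By Poincare duality b_k = b_{10-k}, so full Betti numbers: b_0=1, b_1=8, b_2=1, b_3=11, b_4=9, b_5=8, b_6=9, b_7=11, b_8=1, b_9=8, b_10=1.
chi = sum (-1)^k b_k = -24

-24


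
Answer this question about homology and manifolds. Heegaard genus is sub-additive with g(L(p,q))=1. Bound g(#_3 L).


Heegaard genus satisfies g(A#B) <= g(A) + g(B).
Each lens space has g = 1.
Upper bound: 3 * 1 = 3

3


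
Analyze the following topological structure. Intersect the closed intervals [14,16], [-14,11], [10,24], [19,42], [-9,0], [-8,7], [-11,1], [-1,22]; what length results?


Intersection = [max(a_i), min(b_i)] = [19, 0].
Since 19 > 0, the intersection is empty.
Length = 0

0


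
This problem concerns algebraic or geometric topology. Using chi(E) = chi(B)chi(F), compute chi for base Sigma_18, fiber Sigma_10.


For a fiber bundle F -> E -> B (with CW structure): chi(E) = chi(B) * chi(F).
chi(Sigma_18) = -34, chi(Sigma_10) = -18.
chi(E) = (-34) * (-18) = 612

612


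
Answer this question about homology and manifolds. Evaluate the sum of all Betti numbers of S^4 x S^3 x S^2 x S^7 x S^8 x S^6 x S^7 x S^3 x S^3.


Total Betti number is multiplicative under products.
Each S^d (d>=1) has total Betti number 2.
There are 9 sphere factors.
Total = 2^9 = 512

512


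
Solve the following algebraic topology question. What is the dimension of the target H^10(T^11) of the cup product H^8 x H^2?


Cup product: H^p x H^q -> H^{p+q}; here p+q = 8+2 = 10.
rank H^k(T^n) = C(n,k).
C(11,10) = 11

11


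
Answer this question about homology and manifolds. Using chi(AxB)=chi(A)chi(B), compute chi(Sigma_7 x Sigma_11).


chi(Sigma_7) = 2 - 2*7 = -12
chi(Sigma_11) = 2 - 2*11 = -20
chi(product) = (-12) * (-20) = 240

240


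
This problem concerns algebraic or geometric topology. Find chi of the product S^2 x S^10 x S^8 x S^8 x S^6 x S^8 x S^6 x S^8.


chi is multiplicative: chi(X x Y) = chi(X) chi(Y).
Each even-dim sphere has chi = 2. There are 8 factors.
chi = 2^8 = 256

256


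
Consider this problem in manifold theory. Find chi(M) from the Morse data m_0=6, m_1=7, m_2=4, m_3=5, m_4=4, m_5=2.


Morse theory: chi(M) = sum_k (-1)^k m_k where m_k = #(index-k critical points).
= (6) + (-7) + (4) + (-5) + (4) + (-2) = 0

0


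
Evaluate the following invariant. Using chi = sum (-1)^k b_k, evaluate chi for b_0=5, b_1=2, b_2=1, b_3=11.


chi = sum_k (-1)^k b_k.
= (5) + (-2) + (1) + (-11)
= -7

-7


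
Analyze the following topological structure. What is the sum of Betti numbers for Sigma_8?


For Sigma_8: b_0 = 1, b_1 = 2g = 16, b_2 = 1.
Total = 1 + 16 + 1 = 18

18


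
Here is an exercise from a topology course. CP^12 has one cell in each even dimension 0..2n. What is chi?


CP^12 has one cell in each even dimension 0, 2, ..., 2*12 (12+1 cells total).
All cells are even-dimensional, so chi = number of cells.
chi = 12 + 1 = 13

13


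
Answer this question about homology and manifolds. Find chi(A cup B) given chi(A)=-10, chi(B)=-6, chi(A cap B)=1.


chi(A cup B) = chi(A) + chi(B) - chi(A cap B)
= -10 + (-6) - (1)
= -17

-17


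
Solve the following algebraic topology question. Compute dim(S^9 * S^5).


Join of spheres: S^m * S^n = S^{m+n+1}.
dim = 9 + 5 + 1 = 15

15


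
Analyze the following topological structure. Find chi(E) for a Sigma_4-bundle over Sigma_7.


For a fiber bundle F -> E -> B (with CW structure): chi(E) = chi(B) * chi(F).
chi(Sigma_7) = -12, chi(Sigma_4) = -6.
chi(E) = (-12) * (-6) = 72

72


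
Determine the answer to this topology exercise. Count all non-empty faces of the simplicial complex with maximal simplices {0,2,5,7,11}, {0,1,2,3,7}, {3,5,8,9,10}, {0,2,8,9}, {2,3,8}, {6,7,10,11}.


Each maximal simplex on m vertices has 2^m - 1 nonempty faces.
Take the union (dedupe shared faces).
Total distinct faces = 105

105


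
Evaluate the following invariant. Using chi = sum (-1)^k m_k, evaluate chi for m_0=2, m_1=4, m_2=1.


Morse theory: chi(M) = sum_k (-1)^k m_k where m_k = #(index-k critical points).
= (2) + (-4) + (1) = -1

-1


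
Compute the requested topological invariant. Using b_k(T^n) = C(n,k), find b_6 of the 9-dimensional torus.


By the Kunneth formula, b_k(T^n) = C(n,k).
b_6(T^9) = C(9,6).
C(9,6) = 9!/(6!*3!) = 84

84


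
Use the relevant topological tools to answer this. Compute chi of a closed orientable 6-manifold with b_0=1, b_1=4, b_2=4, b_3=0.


By Poincare duality b_k = b_{6-k}, so full Betti numbers: b_0=1, b_1=4, b_2=4, b_3=0, b_4=4, b_5=4, b_6=1.
chi = sum (-1)^k b_k = 2

2


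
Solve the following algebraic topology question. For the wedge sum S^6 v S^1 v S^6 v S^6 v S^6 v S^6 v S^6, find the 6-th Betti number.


For a wedge of spheres, H_k (k>0) is free on one generator per sphere of dimension k.
Spheres of dimension 6: count = 6.
b_6 = 6

6


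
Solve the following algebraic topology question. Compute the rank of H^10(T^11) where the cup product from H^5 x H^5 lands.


Cup product: H^p x H^q -> H^{p+q}; here p+q = 5+5 = 10.
rank H^k(T^n) = C(n,k).
C(11,10) = 11

11


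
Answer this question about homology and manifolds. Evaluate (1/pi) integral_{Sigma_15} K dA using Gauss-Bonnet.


Gauss-Bonnet: integral K dA = 2*pi*chi(M).
chi(Sigma_15) = 2 - 2*15 = -28.
(integral K dA)/pi = 2*chi = 2*(-28) = -56

-56


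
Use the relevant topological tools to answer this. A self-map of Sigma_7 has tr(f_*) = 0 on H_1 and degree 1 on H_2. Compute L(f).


L(f) = tr(f_0*) - tr(f_1*) + tr(f_2*).
= 1 - (0) + (1)
= 2

2


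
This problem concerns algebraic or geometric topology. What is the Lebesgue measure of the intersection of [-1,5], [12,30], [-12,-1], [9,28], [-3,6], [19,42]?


Intersection = [max(a_i), min(b_i)] = [19, -1].
Since 19 > -1, the intersection is empty.
Length = 0

0


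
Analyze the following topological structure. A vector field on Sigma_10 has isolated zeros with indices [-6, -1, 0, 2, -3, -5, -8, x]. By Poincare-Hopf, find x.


Poincare-Hopf: sum of indices = chi(M).
chi(Sigma_10) = 2 - 2*10 = -18.
Sum of known indices = -21.
x = chi - (sum known) = -18 - (-21) = 3

3


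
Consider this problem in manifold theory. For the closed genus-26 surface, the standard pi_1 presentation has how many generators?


Standard presentation: pi_1(Sigma_g) = <a_1,b_1,...,a_g,b_g | [a_1,b_1]...[a_g,b_g] = 1>.
Number of generators = 2g = 2*26 = 52

52


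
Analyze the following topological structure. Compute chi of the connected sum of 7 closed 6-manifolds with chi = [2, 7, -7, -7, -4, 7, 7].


For n-manifolds: chi(A#B) = chi(A) + chi(B) - chi(S^6).
chi(S^6) = 1 + (-1)^6 = 2.
chi(#) = (sum chi_i) - (7-1)*chi(S^6) = 5 - 6*2 = -7

-7


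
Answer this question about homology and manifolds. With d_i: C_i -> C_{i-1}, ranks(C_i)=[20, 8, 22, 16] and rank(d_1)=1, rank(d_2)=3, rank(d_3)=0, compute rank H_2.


rank H_k = rank(ker d_k) - rank(im d_{k+1}).
rank(ker d_2) = rank(C_2) - rank(d_2) = 22 - 3 = 19.
rank(im d_{2+1}) = 0.
rank H_2 = 19 - 0 = 19

19


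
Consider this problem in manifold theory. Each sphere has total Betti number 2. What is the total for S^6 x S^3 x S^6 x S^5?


Total Betti number is multiplicative under products.
Each S^d (d>=1) has total Betti number 2.
There are 4 sphere factors.
Total = 2^4 = 16

16


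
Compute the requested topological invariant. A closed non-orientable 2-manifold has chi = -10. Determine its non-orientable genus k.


chi = 2 - k for closed non-orientable surfaces with k crosscaps.
-10 = 2 - k
k = 2 - (-10) = 12

12


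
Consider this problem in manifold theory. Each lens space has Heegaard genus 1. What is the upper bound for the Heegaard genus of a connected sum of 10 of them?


Heegaard genus satisfies g(A#B) <= g(A) + g(B).
Each lens space has g = 1.
Upper bound: 10 * 1 = 10

10


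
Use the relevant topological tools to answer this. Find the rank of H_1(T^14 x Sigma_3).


pi_1(A x B) = pi_1(A) x pi_1(B); rank of abelianization = b_1.
b_1(T^14) = 14, b_1(Sigma_3) = 2*3 = 6.
b_1(product) = 14 + 6 = 20

20


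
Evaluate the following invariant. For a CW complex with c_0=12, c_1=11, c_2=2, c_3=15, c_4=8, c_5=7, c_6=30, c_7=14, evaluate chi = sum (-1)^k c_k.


chi = sum_k (-1)^k c_k.
= (-1)^0*12 + (-1)^1*11 + (-1)^2*2 + (-1)^3*15 + (-1)^4*8 + (-1)^5*7 + (-1)^6*30 + (-1)^7*14
= (12) + (-11) + (2) + (-15) + (8) + (-7) + (30) + (-14)
= 5

5


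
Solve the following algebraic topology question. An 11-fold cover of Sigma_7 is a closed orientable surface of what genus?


For an n-sheeted cover: chi(E) = n * chi(B).
chi(Sigma_7) = 2 - 2*7 = -12.
chi(E) = 11 * (-12) = -132.
genus(E) = (2 - chi(E))/2 = (2 - (-132))/2 = 134/2 = 67

67


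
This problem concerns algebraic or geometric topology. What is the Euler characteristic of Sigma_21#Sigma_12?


chi(Sigma_21) = 2 - 2*21 = -40
chi(Sigma_12) = 2 - 2*12 = -22
For surfaces: chi(A#B) = chi(A) + chi(B) - 2.
chi = -40 + -22 - 2 = -64

-64


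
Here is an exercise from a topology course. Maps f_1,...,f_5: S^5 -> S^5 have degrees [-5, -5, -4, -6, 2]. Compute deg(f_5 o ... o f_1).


Degree is multiplicative: deg(composition) = product of degrees.
= (-5) * (-5) * (-4) * (-6) * (2) = 1200

1200


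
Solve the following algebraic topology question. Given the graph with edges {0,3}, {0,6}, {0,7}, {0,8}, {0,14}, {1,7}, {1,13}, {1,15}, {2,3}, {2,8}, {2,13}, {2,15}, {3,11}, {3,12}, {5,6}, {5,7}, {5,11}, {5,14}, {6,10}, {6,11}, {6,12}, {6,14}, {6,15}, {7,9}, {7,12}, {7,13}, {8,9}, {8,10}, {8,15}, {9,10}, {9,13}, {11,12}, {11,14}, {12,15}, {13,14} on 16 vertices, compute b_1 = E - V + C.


b_1 = E - V + (number of components).
E = 35, V = 16, components = 2.
b_1 = 35 - 16 + 2 = 21

21


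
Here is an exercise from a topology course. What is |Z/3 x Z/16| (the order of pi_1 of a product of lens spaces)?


pi_1(X x Y) = pi_1(X) x pi_1(Y).
pi_1(L(3,1)) = Z/3, pi_1(L(16,1)) = Z/16.
|Z/3 x Z/16| = 3 * 16 = 48

48


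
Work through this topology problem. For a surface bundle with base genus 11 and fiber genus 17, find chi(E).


For a fiber bundle F -> E -> B (with CW structure): chi(E) = chi(B) * chi(F).
chi(Sigma_11) = -20, chi(Sigma_17) = -32.
chi(E) = (-20) * (-32) = 640

640


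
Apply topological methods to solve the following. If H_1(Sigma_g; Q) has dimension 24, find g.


For a closed orientable surface: b_1 = 2g.
24 = 2g
g = 24 / 2 = 12

12


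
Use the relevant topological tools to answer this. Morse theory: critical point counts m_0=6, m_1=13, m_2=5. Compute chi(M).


Morse theory: chi(M) = sum_k (-1)^k m_k where m_k = #(index-k critical points).
= (6) + (-13) + (5) = -2

-2


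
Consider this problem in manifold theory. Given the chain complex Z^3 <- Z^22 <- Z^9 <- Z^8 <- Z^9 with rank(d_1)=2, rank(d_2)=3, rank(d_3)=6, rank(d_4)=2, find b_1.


rank H_k = rank(ker d_k) - rank(im d_{k+1}).
rank(ker d_1) = rank(C_1) - rank(d_1) = 22 - 2 = 20.
rank(im d_{1+1}) = 3.
rank H_1 = 20 - 3 = 17

17


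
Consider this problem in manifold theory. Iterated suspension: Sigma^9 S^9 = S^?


Each suspension raises dimension by 1: Sigma S^n = S^{n+1}.
Sigma^9 S^9 = S^{9+9} = S^18

18


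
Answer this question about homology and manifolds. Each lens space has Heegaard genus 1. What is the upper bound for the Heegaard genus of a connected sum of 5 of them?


Heegaard genus satisfies g(A#B) <= g(A) + g(B).
Each lens space has g = 1.
Upper bound: 5 * 1 = 5

5


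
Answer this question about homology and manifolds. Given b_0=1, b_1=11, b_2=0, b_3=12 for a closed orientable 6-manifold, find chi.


By Poincare duality b_k = b_{6-k}, so full Betti numbers: b_0=1, b_1=11, b_2=0, b_3=12, b_4=0, b_5=11, b_6=1.
chi = sum (-1)^k b_k = -32

-32
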